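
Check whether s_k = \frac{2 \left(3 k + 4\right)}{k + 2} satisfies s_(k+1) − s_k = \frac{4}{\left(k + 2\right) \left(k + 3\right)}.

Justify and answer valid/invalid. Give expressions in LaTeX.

s_(k+1) = 2*(3*k + 7)/(k + 3)
s_(k+1) − s_k = 4/(k**2 + 5*k + 6)
(s_(k+1) − s_k) − t_k = 0

valid (s_(k+1) − s_k reduces to t_k)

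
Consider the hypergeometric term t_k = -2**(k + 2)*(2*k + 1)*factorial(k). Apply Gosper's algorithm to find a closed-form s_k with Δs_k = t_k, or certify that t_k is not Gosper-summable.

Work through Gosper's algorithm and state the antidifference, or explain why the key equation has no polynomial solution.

s_k = -2**(k + 2)*factorial(k)

Compute t_(k+1)/t_k: get 2*(k + 1)*(2*k + 3)/(2*k + 1).
Take A(k)=2*k + 2, B(k)=1, C(k)=k + 1/2.
f must satisfy (2*k + 2)·f(k+1) − (1)·f(k) = k + 1/2.
Degrees (1,0,1) ⇒ d ≤ 0.
Solving with deg f ≤ 0: f(k) = 1/2.
Then R = B(k−1)f/C = 1/(2*k + 1), so s_k = R(k)·t_k = -2**(k + 2)*factorial(k).
Verify: -2**(k + 2)*(2*k + 1)*factorial(k) matches t_k.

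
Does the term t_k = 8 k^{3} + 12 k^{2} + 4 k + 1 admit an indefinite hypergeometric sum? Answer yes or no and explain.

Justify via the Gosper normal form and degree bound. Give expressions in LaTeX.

Yes. s_k = k \left(2 k^{3} - 2 k + 1\right).

r(k) = (8*k**3 + 36*k**2 + 52*k + 25)/(8*k**3 + 12*k**2 + 4*k + 1) after simplifying.
Gosper form: A/B · C(k+1)/C(k) with A=1, B=1, C=k**3 + 3*k**2/2 + k/2 + 1/8.
Need (1)·f(k+1) − (1)·f(k) = k**3 + 3*k**2/2 + k/2 + 1/8.
deg f ≤ 4 (via 0,0,3).
Match coefficients ⇒ f(k) = k*(2*k**3 - 2*k + 1)/8.
So s_k = (B(k−1)f/C)·t_k = (k*(2*k**3 - 2*k + 1)/(8*k**3 + 12*k**2 + 4*k + 1))·t_k = k*(2*k**3 - 2*k + 1).
s_(k+1) − s_k = 8*k**3 + 12*k**2 + 4*k + 1 = t_k.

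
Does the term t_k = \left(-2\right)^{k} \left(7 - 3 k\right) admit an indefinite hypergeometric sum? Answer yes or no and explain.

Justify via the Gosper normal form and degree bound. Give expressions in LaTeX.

Yes. s_k = \left(-2\right)^{k} \left(k - 3\right).

r(k) = 2*(4 - 3*k)/(3*k - 7) after simplifying.
Take A(k)=-2, B(k)=1, C(k)=k - 7/3.
Set up (-2)·f(k+1) − (1)·f(k) − (k - 7/3) = 0.
Degrees (0,0,1) ⇒ d ≤ 1.
A polynomial solution: f(k) = -(k - 3)/3.
So s_k = (B(k−1)f/C)·t_k = (-(k - 3)/(3*k - 7))·t_k = (-2)**k*(k - 3).
Verify: (-2)**k*(7 - 3*k) matches t_k.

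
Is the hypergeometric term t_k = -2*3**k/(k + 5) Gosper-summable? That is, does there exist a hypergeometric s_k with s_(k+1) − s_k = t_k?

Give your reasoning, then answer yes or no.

No; the degree bound rules out any f.

r(k) = 3*(k + 5)/(k + 6) after simplifying.
Gosper form: A/B · C(k+1)/C(k) with A=3*k + 15, B=k + 6, C=1.
Key eq: (3*k + 15)·f(k+1) = (k + 5)·f(k) + (1).
From deg A=1, deg B=1, deg C=0: d=-1.
Bound -1 < 0, so the key equation has no polynomial solution.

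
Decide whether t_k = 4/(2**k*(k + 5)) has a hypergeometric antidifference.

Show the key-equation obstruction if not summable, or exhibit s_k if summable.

r(k) = (k + 5)/(2*(k + 6)) after simplifying.
A = k/2 + 5/2, B = k + 6, C = 1.
f must satisfy (k/2 + 5/2)·f(k+1) − (k + 5)·f(k) = 1.
From deg A=1, deg B=1, deg C=0: d=-1.
d = -1 < 0 ⇒ no nonzero polynomial f; not summable.

No — t_k has no hypergeometric antidifference.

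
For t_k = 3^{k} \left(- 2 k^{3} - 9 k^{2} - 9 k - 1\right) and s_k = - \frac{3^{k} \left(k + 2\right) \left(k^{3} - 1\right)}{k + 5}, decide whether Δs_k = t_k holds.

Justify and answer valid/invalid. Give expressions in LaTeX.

s_(k+1) = -3**(k + 1)*(k + 3)*((k + 1)**3 - 1)/(k + 6)
s_(k+1) − s_k = 3**k*((k + 2)*(k + 6)*(k**3 - 1) - 3*(k + 3)*(k + 5)*((k + 1)**3 - 1))/((k + 5)*(k + 6))
(s_(k+1) − s_k) − t_k = 6*3**k*(k**4 + 9*k**3 + 27*k**2 + 23*k + 3)/(k**2 + 11*k + 30)

Invalid: residual \frac{6 \cdot 3^{k} \left(k^{4} + 9 k^{3} + 27 k^{2} + 23 k + 3\right)}{k^{2} + 11 k + 30} ≠ 0.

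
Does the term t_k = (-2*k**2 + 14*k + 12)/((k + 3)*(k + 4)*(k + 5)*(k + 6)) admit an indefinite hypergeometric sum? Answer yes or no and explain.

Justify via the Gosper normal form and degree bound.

Yes. s_k = k*(k**2 + 72*k + 47)/(30*(k + 3)*(k + 4)*(k + 5)).

Step 1: r(k) = (k**3 - 2*k**2 - 27*k - 36)/(k**3 - 55*k - 42).
Take A(k)=k + 3, B(k)=k + 7, C(k)=k**2 - 7*k - 6.
Need (k + 3)·f(k+1) − (k + 6)·f(k) = k**2 - 7*k - 6.
deg f ≤ 3 (via 1,1,2).
A polynomial solution: f(k) = -k*(k**2 + 72*k + 47)/60.
Then R = B(k−1)f/C = -k*(k + 6)*(k**2 + 72*k + 47)/(60*(k**2 - 7*k - 6)), so s_k = R(k)·t_k = k*(k**2 + 72*k + 47)/(30*(k + 3)*(k + 4)*(k + 5)).
Check: Δs_k = 2*(-k**2 + 7*k + 6)/(k**4 + 18*k**3 + 119*k**2 + 342*k + 360). ✓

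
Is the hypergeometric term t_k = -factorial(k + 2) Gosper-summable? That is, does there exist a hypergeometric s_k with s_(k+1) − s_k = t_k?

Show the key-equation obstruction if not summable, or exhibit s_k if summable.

No — negative degree bound, so no certificate f.

Ratio r(k) = k + 3.
A = k + 3, B = 1, C = 1.
Key eq: (k + 3)·f(k+1) = (1)·f(k) + (1).
deg f ≤ -1 (via 1,0,0).
d = -1 < 0 ⇒ no nonzero polynomial f; not summable.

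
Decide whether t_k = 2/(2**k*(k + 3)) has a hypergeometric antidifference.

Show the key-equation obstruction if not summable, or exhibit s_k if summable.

The ratio is (k + 3)/(2*(k + 4)).
So A=k/2 + 3/2 and B=k + 4, with C=1.
Key eq: (k/2 + 3/2)·f(k+1) = (k + 3)·f(k) + (1).
Degrees (1,1,0) ⇒ d ≤ -1.
Negative degree bound (-1): no f exists, t_k not Gosper-summable.

No. Not Gosper-summable.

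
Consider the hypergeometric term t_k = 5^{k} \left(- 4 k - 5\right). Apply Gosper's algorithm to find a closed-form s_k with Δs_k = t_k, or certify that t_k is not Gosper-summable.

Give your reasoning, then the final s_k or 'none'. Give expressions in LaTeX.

s_k = - 5^{k} k

Compute t_(k+1)/t_k: get 5*(4*k + 9)/(4*k + 5).
Normal form (A,B,C) = (5, 1, k + 5/4).
Set up (5)·f(k+1) − (1)·f(k) − (k + 5/4) = 0.
Bound: deg f ≤ 1.
Solve for f: f(k) = k/4 (degree 1 ≤ 1).
Certificate R = B(k−1)f/C = k/(4*k + 5) gives s_k = -5**k*k.
Verify: 5**k*(-4*k - 5) matches t_k.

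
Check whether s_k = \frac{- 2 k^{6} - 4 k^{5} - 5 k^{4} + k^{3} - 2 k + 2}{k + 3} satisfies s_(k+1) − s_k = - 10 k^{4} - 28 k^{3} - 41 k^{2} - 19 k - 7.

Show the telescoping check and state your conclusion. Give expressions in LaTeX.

s_(k+1) = (-2*k - 2*(k + 1)**6 - 4*(k + 1)**5 - 5*(k + 1)**4 + (k + 1)**3)/(k + 4)
s_(k+1) − s_k = (-10*k**6 - 82*k**5 - 245*k**4 - 398*k**3 - 340*k**2 - 157*k - 38)/(k**2 + 7*k + 12)
(s_(k+1) − s_k) − t_k = 2*(8*k**5 + 56*k**4 + 122*k**3 + 146*k**2 + 60*k + 23)/(k**2 + 7*k + 12)

Invalid: residual \frac{2 \left(8 k^{5} + 56 k^{4} + 122 k^{3} + 146 k^{2} + 60 k + 23\right)}{k^{2} + 7 k + 12} ≠ 0.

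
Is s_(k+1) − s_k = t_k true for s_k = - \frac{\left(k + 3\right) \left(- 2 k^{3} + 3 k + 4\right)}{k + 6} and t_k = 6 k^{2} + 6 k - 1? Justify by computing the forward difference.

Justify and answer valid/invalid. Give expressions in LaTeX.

Invalid: residual \frac{6 \left(- 2 k^{3} - 21 k^{2} - 19 k + 1\right)}{k^{2} + 13 k + 42} ≠ 0.

s_(k+1) = -(k + 4)*(3*k - 2*(k + 1)**3 + 7)/(k + 7)
s_(k+1) − s_k = (6*k**4 + 72*k**3 + 203*k**2 + 125*k - 36)/(k**2 + 13*k + 42)
(s_(k+1) − s_k) − t_k = 6*(-2*k**3 - 21*k**2 - 19*k + 1)/(k**2 + 13*k + 42)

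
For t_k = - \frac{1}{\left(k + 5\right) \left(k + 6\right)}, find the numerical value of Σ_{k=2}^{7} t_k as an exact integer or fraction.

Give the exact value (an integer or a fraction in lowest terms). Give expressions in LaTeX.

Σ = -6/91

t_(k+1)/t_k = (k + 5)/(k + 7).
Take A(k)=k + 5, B(k)=k + 7, C(k)=1.
Need (k + 5)·f(k+1) − (k + 6)·f(k) = 1.
Degrees (1,1,0) ⇒ d ≤ 1.
Match coefficients ⇒ f(k) = k/5.
R(k) = B(k−1)·f(k)/C(k) = k*(k + 6)/5; s_k = R·t_k = -k/(5*k + 25).
Δs = -1/(k**2 + 11*k + 30), as required.
Evaluate s at k=8 and k=2: -8/65 and -2/35; difference -6/91.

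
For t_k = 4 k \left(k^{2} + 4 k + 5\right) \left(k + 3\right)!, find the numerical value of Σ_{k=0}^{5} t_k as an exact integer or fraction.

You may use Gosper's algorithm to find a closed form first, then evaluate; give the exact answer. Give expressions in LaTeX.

Σ = 43545600

Ratio r(k) = (k + 1)*(k + 4)*(4*k + (k + 1)**2 + 9)/(k*(k**2 + 4*k + 5)).
Take A(k)=k + 4, B(k)=1, C(k)=k**3 + 4*k**2 + 5*k.
Set up (k + 4)·f(k+1) − (1)·f(k) − (k**3 + 4*k**2 + 5*k) = 0.
From deg A=1, deg B=0, deg C=3: d=2.
Solve for f: f(k) = k*(k - 1) (degree 2 ≤ 2).
Get s_k = R·t_k = 4*k*(k - 1)*factorial(k + 3) with R(k) = B(k−1)f(k)/C(k) = (k - 1)/(k**2 + 4*k + 5).
Check: Δs_k = 4*k*(k**2 + 4*k + 5)*factorial(k + 3). ✓
Telescoping: Σ = s_(6) − s_(0) = 43545600 − (0) = 43545600.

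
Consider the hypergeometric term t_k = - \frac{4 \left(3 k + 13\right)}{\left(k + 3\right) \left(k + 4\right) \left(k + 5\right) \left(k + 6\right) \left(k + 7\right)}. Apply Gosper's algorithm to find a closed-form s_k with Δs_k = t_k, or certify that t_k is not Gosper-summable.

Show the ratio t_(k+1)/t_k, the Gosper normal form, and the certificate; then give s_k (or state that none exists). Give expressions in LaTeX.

s_k = \frac{2 k \left(- k^{2} - 14 k - 63\right)}{45 \left(k^{3} + 14 k^{2} + 63 k + 90\right)}

Ratio r(k) = (k + 3)*(3*k + 16)/((k + 8)*(3*k + 13)).
So A=k + 3 and B=k + 8, with C=k + 13/3.
Need (k + 3)·f(k+1) − (k + 7)·f(k) = k + 13/3.
Bound: deg f ≤ 4.
Match coefficients ⇒ f(k) = k*(k + 4)*(k**2 + 14*k + 63)/270.
R(k) = B(k−1)·f(k)/C(k) = k*(k + 4)*(k + 7)*(k**2 + 14*k + 63)/(90*(3*k + 13)); s_k = R·t_k = 2*k*(-k**2 - 14*k - 63)/(45*(k**3 + 14*k**2 + 63*k + 90)).
s_(k+1) − s_k = 4*(-3*k - 13)/(k**5 + 25*k**4 + 245*k**3 + 1175*k**2 + 2754*k + 2520) = t_k.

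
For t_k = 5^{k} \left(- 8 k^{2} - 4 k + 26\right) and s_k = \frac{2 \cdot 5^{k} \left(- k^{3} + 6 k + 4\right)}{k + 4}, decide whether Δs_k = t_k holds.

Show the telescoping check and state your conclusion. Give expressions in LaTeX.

s_(k+1) = 10*5**k*(6*k - (k + 1)**3 + 10)/(k + 5)
s_(k+1) − s_k = 5**k*(-8*k**4 - 60*k**3 - 102*k**2 + 142*k + 320)/(k**2 + 9*k + 20)
(s_(k+1) − s_k) − t_k = 5**k*(16*k**3 + 68*k**2 - 12*k - 200)/(k**2 + 9*k + 20)

Invalid: residual \frac{5^{k} \left(16 k^{3} + 68 k^{2} - 12 k - 200\right)}{k^{2} + 9 k + 20} ≠ 0.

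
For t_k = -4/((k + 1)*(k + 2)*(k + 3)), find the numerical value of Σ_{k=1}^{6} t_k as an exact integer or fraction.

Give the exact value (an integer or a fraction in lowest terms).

Σ = -11/36

t_(k+1)/t_k = (k + 1)/(k + 4).
Gosper form: A/B · C(k+1)/C(k) with A=k + 1, B=k + 4, C=1.
Solve (k + 1)·f(k+1) − (k + 3)·f(k) = 1.
From deg A=1, deg B=1, deg C=0: d=2.
Match coefficients ⇒ f(k) = k*(k + 3)/4.
So s_k = (B(k−1)f/C)·t_k = (k*(k + 3)**2/4)·t_k = k*(-k - 3)/((k + 1)*(k + 2)).
Verify: -4/(k**3 + 6*k**2 + 11*k + 6) matches t_k.
Telescoping: Σ = s_(7) − s_(1) = -35/36 − (-2/3) = -11/36.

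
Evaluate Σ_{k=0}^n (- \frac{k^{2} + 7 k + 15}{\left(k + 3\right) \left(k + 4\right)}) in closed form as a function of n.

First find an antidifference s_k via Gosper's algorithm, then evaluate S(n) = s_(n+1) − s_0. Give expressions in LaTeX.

The ratio is (k + 3)*(7*k + (k + 1)**2 + 22)/((k + 5)*(k**2 + 7*k + 15)).
Normal form (A,B,C) = (k + 3, k + 5, k**2 + 7*k + 15).
Set up (k + 3)·f(k+1) − (k + 4)·f(k) − (k**2 + 7*k + 15) = 0.
Degrees (1,1,2) ⇒ d ≤ 2.
Match coefficients ⇒ f(k) = k*(k + 4).
Certificate R = B(k−1)f/C = k*(k + 4)**2/(k**2 + 7*k + 15) gives s_k = k*(-k - 4)/(k + 3).
Δs = (-k**2 - 7*k - 15)/(k**2 + 7*k + 12), as required.
Evaluate: s_(n+1) = (-n**2 - 6*n - 5)/(n + 4); subtract s_(0) = 0 ⇒ S(n) = (-n**2 - 6*n - 5)/(n + 4).

S(n) = \frac{- n^{2} - 6 n - 5}{n + 4}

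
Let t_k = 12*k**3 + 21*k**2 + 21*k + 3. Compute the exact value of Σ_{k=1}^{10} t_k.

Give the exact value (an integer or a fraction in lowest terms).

Compute t_(k+1)/t_k: get (4*k**3 + 19*k**2 + 33*k + 19)/(4*k**3 + 7*k**2 + 7*k + 1).
Take A(k)=1, B(k)=1, C(k)=k**3 + 7*k**2/4 + 7*k/4 + 1/4.
Key eq: (1)·f(k+1) = (1)·f(k) + (k**3 + 7*k**2/4 + 7*k/4 + 1/4).
From deg A=0, deg B=0, deg C=3: d=4.
Solve for f: f(k) = k*(3*k**3 + k**2 + 3*k - 4)/12 (degree 4 ≤ 4).
Then R = B(k−1)f/C = k*(3*k**3 + k**2 + 3*k - 4)/(3*(4*k**3 + 7*k**2 + 7*k + 1)), so s_k = R(k)·t_k = k*(3*k**3 + k**2 + 3*k - 4).
Δs = 12*k**3 + 21*k**2 + 21*k + 3, as required.
Evaluate s at k=11 and k=1: 45573 and 3; difference 45570.

Σ = 45570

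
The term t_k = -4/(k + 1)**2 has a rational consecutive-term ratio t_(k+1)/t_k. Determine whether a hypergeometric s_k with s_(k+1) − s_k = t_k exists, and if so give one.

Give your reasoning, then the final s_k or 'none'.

Compute t_(k+1)/t_k: get (k + 1)**2/(k + 2)**2.
Gosper form: A/B · C(k+1)/C(k) with A=k**2 + 2*k + 1, B=k**2 + 4*k + 4, C=1.
Solve (k**2 + 2*k + 1)·f(k+1) − (k**2 + 2*k + 1)·f(k) = 1.
From deg A=2, deg B=2, deg C=0: d=0.
Generic f = c0 gives residual -1; -1 = 0 cannot hold, so t_k is not Gosper-summable.

none — t_k is not Gosper-summable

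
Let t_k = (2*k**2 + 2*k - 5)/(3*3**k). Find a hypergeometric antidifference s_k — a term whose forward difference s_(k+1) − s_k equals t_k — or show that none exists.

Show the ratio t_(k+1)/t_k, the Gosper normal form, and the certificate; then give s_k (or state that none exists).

The ratio is (2*k**2 + 6*k - 1)/(3*(2*k**2 + 2*k - 5)).
Factor: A=1/3; B=1; C=k**2 + k - 5/2.
Key eq: (1/3)·f(k+1) = (1)·f(k) + (k**2 + k - 5/2).
From deg A=0, deg B=0, deg C=2: d=2.
Coefficient equations give f(k) = -3*(k**2 + 2*k - 1)/2.
Then R = B(k−1)f/C = -3*(k**2 + 2*k - 1)/(2*k**2 + 2*k - 5), so s_k = R(k)·t_k = (-k**2 - 2*k + 1)/3**k.
Verify: (2*k**2 + 2*k - 5)/(3*3**k) matches t_k.

s_k = (-k**2 - 2*k + 1)/3**k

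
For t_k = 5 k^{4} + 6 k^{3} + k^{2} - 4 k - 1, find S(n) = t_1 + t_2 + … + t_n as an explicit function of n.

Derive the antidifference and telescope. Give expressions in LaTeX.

S(n) = n \left(n^{4} + 4 n^{3} + 5 n^{2} - 3\right)

The ratio is (5*k**4 + 26*k**3 + 49*k**2 + 36*k + 7)/(5*k**4 + 6*k**3 + k**2 - 4*k - 1).
Factor: A=1; B=1; C=k**4 + 6*k**3/5 + k**2/5 - 4*k/5 - 1/5.
Set up (1)·f(k+1) − (1)·f(k) − (k**4 + 6*k**3/5 + k**2/5 - 4*k/5 - 1/5) = 0.
Bound: deg f ≤ 5.
Match coefficients ⇒ f(k) = k*(k**4 - k**3 - k**2 - k + 1)/5.
Then R = B(k−1)f/C = k*(k**4 - k**3 - k**2 - k + 1)/(5*k**4 + 6*k**3 + k**2 - 4*k - 1), so s_k = R(k)·t_k = k*(k**4 - k**3 - k**2 - k + 1).
s_(k+1) − s_k = 5*k**4 + 6*k**3 + k**2 - 4*k - 1 = t_k.
s_(n+1) = n**5 + 4*n**4 + 5*n**3 - 3*n - 1 and s_(1) = -1, so S(n) = n*(n**4 + 4*n**3 + 5*n**2 - 3).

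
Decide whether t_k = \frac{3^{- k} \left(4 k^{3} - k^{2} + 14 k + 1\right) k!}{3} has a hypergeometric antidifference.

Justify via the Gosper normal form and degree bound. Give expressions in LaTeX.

Yes. s_k = 3^{- k} \left(4 k^{2} - k + 1\right) k!.

Ratio r(k) = (k + 1)*(14*k + 4*(k + 1)**3 - (k + 1)**2 + 15)/(3*(4*k**3 - k**2 + 14*k + 1)).
Normal form (A,B,C) = (k/3 + 1/3, 1, k**3 - k**2/4 + 7*k/2 + 1/4).
Solve (k/3 + 1/3)·f(k+1) − (1)·f(k) = k**3 - k**2/4 + 7*k/2 + 1/4.
From deg A=1, deg B=0, deg C=3: d=2.
A polynomial solution: f(k) = 3*(4*k**2 - k + 1)/4.
Then R = B(k−1)f/C = 3*(4*k**2 - k + 1)/(4*k**3 - k**2 + 14*k + 1), so s_k = R(k)·t_k = (4*k**2 - k + 1)*factorial(k)/3**k.
Check: Δs_k = (4*k**3 - k**2 + 14*k + 1)*factorial(k)/(3*3**k). ✓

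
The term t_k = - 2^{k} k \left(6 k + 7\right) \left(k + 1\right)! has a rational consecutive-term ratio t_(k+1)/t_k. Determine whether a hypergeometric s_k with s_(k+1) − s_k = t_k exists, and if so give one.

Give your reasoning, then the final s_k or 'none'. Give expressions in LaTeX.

s_k = - 2^{k} \left(3 k - 4\right) \left(k + 1\right)!

Ratio r(k) = 2*(k + 1)*(k + 2)*(6*k + 13)/(k*(6*k + 7)).
Normal form (A,B,C) = (2*k + 4, 1, k**2 + 7*k/6).
f must satisfy (2*k + 4)·f(k+1) − (1)·f(k) = k**2 + 7*k/6.
Degrees (1,0,2) ⇒ d ≤ 1.
Solve for f: f(k) = (3*k - 4)/6 (degree 1 ≤ 1).
So s_k = (B(k−1)f/C)·t_k = ((3*k - 4)/(k*(6*k + 7)))·t_k = -2**k*(3*k - 4)*factorial(k + 1).
Verify: -2**k*k*(6*k + 7)*factorial(k + 1) matches t_k.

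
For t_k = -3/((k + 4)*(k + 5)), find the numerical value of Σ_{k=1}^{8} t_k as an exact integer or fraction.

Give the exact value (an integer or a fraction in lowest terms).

t_(k+1)/t_k = (k + 4)/(k + 6).
So A=k + 4 and B=k + 6, with C=1.
Solve (k + 4)·f(k+1) − (k + 5)·f(k) = 1.
deg f ≤ 1 (via 1,1,0).
Match coefficients ⇒ f(k) = k/4.
R(k) = B(k−1)·f(k)/C(k) = k*(k + 5)/4; s_k = R·t_k = -3*k/(4*k + 16).
Check: Δs_k = -3/(k**2 + 9*k + 20). ✓
Σ_(k=1)^(8) t_k = s_(9) − s_(1) = -27/52 − (-3/20) = -24/65.

Σ = -24/65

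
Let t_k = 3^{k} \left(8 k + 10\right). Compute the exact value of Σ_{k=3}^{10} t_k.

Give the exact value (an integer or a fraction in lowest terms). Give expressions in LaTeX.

Σ = 7617024

t_(k+1)/t_k = 3*(4*k + 9)/(4*k + 5).
So A=3 and B=1, with C=k + 5/4.
Need (3)·f(k+1) − (1)·f(k) = k + 5/4.
From deg A=0, deg B=0, deg C=1: d=1.
Match coefficients ⇒ f(k) = (4*k - 1)/8.
Certificate R = B(k−1)f/C = (4*k - 1)/(2*(4*k + 5)) gives s_k = 3**k*(4*k - 1).
s_(k+1) − s_k = 3**k*(8*k + 10) = t_k.
Sum = s_(11) − s_(3); s_(11) = 7617321, s_(3) = 297 ⇒ 7617024.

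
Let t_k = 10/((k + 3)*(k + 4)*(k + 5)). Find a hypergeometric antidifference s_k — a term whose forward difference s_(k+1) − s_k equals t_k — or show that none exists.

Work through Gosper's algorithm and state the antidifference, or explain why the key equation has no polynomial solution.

s_k = 5*k*(k + 7)/(12*(k + 3)*(k + 4))

Compute t_(k+1)/t_k: get (k + 3)/(k + 6).
Normal form (A,B,C) = (k + 3, k + 6, 1).
Solve (k + 3)·f(k+1) − (k + 5)·f(k) = 1.
d = 2 from the (1,1,0) case.
A polynomial solution: f(k) = k*(k + 7)/24.
Certificate R = B(k−1)f/C = k*(k + 5)*(k + 7)/24 gives s_k = 5*k*(k + 7)/(12*(k + 3)*(k + 4)).
Δs = 10/(k**3 + 12*k**2 + 47*k + 60), as required.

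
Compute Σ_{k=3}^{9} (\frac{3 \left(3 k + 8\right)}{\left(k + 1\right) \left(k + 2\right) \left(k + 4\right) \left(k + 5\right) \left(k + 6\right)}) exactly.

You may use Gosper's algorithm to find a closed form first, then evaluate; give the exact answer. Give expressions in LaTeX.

Compute t_(k+1)/t_k: get (k + 1)*(k + 4)*(3*k + 11)/((k + 3)*(k + 7)*(3*k + 8)).
Normal form (A,B,C) = (k + 1, k + 7, k**2 + 17*k/3 + 8).
Need (k + 1)·f(k+1) − (k + 6)·f(k) = k**2 + 17*k/3 + 8.
Degrees (1,1,2) ⇒ d ≤ 5.
Coefficient equations give f(k) = k*(k + 2)*(k + 3)*(k**2 + 10*k + 29)/60.
So s_k = (B(k−1)f/C)·t_k = (k*(k + 2)*(k + 6)*(k**2 + 10*k + 29)/(20*(3*k + 8)))·t_k = 3*k*(k**2 + 10*k + 29)/(20*(k**3 + 10*k**2 + 29*k + 20)).
s_(k+1) − s_k = 3*(3*k + 8)/(k**5 + 18*k**4 + 121*k**3 + 372*k**2 + 508*k + 240) = t_k.
Evaluate s at k=10 and k=3: 229/1540 and 153/1120; difference 149/12320.

Σ = 149/12320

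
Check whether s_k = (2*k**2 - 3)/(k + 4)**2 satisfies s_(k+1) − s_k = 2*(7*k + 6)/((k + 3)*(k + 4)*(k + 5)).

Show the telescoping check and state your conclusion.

s_(k+1) = (2*(k + 1)**2 - 3)/(k + 5)**2
s_(k+1) − s_k = (16*k**2 + 86*k + 59)/(k**4 + 18*k**3 + 121*k**2 + 360*k + 400)
(s_(k+1) − s_k) − t_k = (2*k**3 - 4*k**2 - 71*k - 63)/(k**5 + 21*k**4 + 175*k**3 + 723*k**2 + 1480*k + 1200)

Invalid: residual (2*k**3 - 4*k**2 - 71*k - 63)/(k**5 + 21*k**4 + 175*k**3 + 723*k**2 + 1480*k + 1200) ≠ 0.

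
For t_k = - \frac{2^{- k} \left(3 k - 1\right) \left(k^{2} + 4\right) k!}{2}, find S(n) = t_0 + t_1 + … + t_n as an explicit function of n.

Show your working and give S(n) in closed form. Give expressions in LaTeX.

Ratio r(k) = (k + 1)*(3*k + 2)*((k + 1)**2 + 4)/(2*(3*k - 1)*(k**2 + 4)).
Gosper form: A/B · C(k+1)/C(k) with A=k/2 + 1/2, B=1, C=k**3 - k**2/3 + 4*k - 4/3.
Set up (k/2 + 1/2)·f(k+1) − (1)·f(k) − (k**3 - k**2/3 + 4*k - 4/3) = 0.
d = 2 from the (1,0,3) case.
Coefficient equations give f(k) = 2*(3*k**2 - 4*k + 3)/3.
Certificate R = B(k−1)f/C = 2*(3*k**2 - 4*k + 3)/((3*k - 1)*(k**2 + 4)) gives s_k = -(3*k**2 - 4*k + 3)*factorial(k)/2**k.
Verify: -(3*k - 1)*(k**2 + 4)*factorial(k)/(2*2**k) matches t_k.
Telescope: S(n) = s_(n+1) − s_(0) = -2**(-n - 1)*(3*n**2 + 2*n + 2)*factorial(n + 1) − (-3) = (6*2**n - 3*n**3*factorial(n) - 5*n**2*factorial(n) - 4*n*factorial(n) - 2*factorial(n))/(2*2**n).

S(n) = \frac{2^{- n} \left(6 \cdot 2^{n} - 3 n^{3} n! - 5 n^{2} n! - 4 n n! - 2 n!\right)}{2}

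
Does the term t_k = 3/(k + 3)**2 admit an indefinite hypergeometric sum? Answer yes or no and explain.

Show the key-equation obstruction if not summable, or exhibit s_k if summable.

The ratio is (k + 3)**2/(k + 4)**2.
So A=k**2 + 6*k + 9 and B=k**2 + 8*k + 16, with C=1.
f must satisfy (k**2 + 6*k + 9)·f(k+1) − (k**2 + 6*k + 9)·f(k) = 1.
From deg A=2, deg B=2, deg C=0: d=0.
Write f(k) = c0. Then LHS − RHS = -1, requiring -1 = 0: contradictory. No certificate.

No — key equation has no polynomial f.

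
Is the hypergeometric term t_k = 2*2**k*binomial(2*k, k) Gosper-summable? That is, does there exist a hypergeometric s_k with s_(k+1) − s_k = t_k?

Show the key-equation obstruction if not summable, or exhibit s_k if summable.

No — t_k has no hypergeometric antidifference.

The ratio is 4*(2*k + 1)/(k + 1).
Gosper form: A/B · C(k+1)/C(k) with A=8*k + 4, B=k + 1, C=1.
Set up (8*k + 4)·f(k+1) − (k)·f(k) − (1) = 0.
From deg A=1, deg B=1, deg C=0: d=-1.
d = -1 < 0 ⇒ no nonzero polynomial f; not summable.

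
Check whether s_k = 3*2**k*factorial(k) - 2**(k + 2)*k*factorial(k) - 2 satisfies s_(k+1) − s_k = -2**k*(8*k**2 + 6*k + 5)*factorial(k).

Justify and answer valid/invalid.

s_(k+1) = -8*2**k*k**2*factorial(k) - 10*2**k*k*factorial(k) - 2*2**k*factorial(k) - 2
s_(k+1) − s_k = -2**k*(8*k**2 + 6*k + 5)*factorial(k)
(s_(k+1) − s_k) − t_k = 0

Valid — Δs_k = t_k.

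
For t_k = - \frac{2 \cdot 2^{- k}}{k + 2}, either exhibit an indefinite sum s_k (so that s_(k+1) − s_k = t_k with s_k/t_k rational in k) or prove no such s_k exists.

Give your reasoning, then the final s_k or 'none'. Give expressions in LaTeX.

Ratio r(k) = (k + 2)/(2*(k + 3)).
Factor: A=k/2 + 1; B=k + 3; C=1.
Solve (k/2 + 1)·f(k+1) − (k + 2)·f(k) = 1.
d = -1 from the (1,1,0) case.
deg f ≤ -1 is impossible — no certificate.

none (Gosper's algorithm certifies no s_k)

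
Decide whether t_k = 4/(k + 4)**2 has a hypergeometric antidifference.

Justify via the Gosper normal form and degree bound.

No. Not Gosper-summable.

Step 1: r(k) = (k + 4)**2/(k + 5)**2.
Take A(k)=k**2 + 8*k + 16, B(k)=k**2 + 10*k + 25, C(k)=1.
Key eq: (k**2 + 8*k + 16)·f(k+1) = (k**2 + 8*k + 16)·f(k) + (1).
d = 0 from the (2,2,0) case.
Put f(k) = c0: A·f(k+1) − B(k−1)·f(k) − C = -1; need -1 = 0 — inconsistent ⇒ no f, not summable.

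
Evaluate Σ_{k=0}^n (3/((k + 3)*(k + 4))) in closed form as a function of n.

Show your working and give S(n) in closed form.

S(n) = (n + 1)/(n + 4)

Compute t_(k+1)/t_k: get (k + 3)/(k + 5).
Take A(k)=k + 3, B(k)=k + 5, C(k)=1.
Need (k + 3)·f(k+1) − (k + 4)·f(k) = 1.
deg f ≤ 1 (via 1,1,0).
Match coefficients ⇒ f(k) = k/3.
Certificate R = B(k−1)f/C = k*(k + 4)/3 gives s_k = k/(k + 3).
Verify: 3/(k**2 + 7*k + 12) matches t_k.
s_(n+1) = (n + 1)/(n + 4) and s_(0) = 0, so S(n) = (n + 1)/(n + 4).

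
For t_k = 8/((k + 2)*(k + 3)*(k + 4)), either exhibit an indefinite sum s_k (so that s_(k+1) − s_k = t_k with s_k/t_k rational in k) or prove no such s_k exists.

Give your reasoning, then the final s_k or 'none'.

s_k = 2*k*(k + 5)/(3*(k + 2)*(k + 3))

Ratio r(k) = (k + 2)/(k + 5).
A = k + 2, B = k + 5, C = 1.
Key eq: (k + 2)·f(k+1) = (k + 4)·f(k) + (1).
d = 2 from the (1,1,0) case.
Solve for f: f(k) = k*(k + 5)/12 (degree 2 ≤ 2).
Certificate R = B(k−1)f/C = k*(k + 4)*(k + 5)/12 gives s_k = 2*k*(k + 5)/(3*(k + 2)*(k + 3)).
s_(k+1) − s_k = 8/(k**3 + 9*k**2 + 26*k + 24) = t_k.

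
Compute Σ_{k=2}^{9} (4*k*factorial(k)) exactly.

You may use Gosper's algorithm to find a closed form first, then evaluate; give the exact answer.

The ratio is (k + 1)**2/k.
Gosper form: A/B · C(k+1)/C(k) with A=k + 1, B=1, C=k.
Solve (k + 1)·f(k+1) − (1)·f(k) = k.
d = 0 from the (1,0,1) case.
Solving with deg f ≤ 0: f(k) = 1.
Then R = B(k−1)f/C = 1/k, so s_k = R(k)·t_k = 4*factorial(k).
Check: Δs_k = 4*k*factorial(k). ✓
Evaluate s at k=10 and k=2: 14515200 and 8; difference 14515192.

Σ = 14515192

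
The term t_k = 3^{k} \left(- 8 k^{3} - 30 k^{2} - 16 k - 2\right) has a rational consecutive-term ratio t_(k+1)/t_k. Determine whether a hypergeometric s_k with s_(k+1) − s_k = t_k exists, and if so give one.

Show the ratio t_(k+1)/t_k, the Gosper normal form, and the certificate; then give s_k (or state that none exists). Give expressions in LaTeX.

Compute t_(k+1)/t_k: get 3*(4*k**3 + 27*k**2 + 50*k + 28)/(4*k**3 + 15*k**2 + 8*k + 1).
Normal form (A,B,C) = (3, 1, k**3 + 15*k**2/4 + 2*k + 1/4).
Solve (3)·f(k+1) − (1)·f(k) = k**3 + 15*k**2/4 + 2*k + 1/4.
deg f ≤ 3 (via 0,0,3).
Solving with deg f ≤ 3: f(k) = (4*k**3 - 3*k**2 - k + 1)/8.
Get s_k = R·t_k = 3**k*(-4*k**3 + 3*k**2 + k - 1) with R(k) = B(k−1)f(k)/C(k) = (4*k**3 - 3*k**2 - k + 1)/(2*(4*k**3 + 15*k**2 + 8*k + 1)).
Check: Δs_k = 3**k*(-8*k**3 - 30*k**2 - 16*k - 2). ✓

s_k = 3^{k} \left(- 4 k^{3} + 3 k^{2} + k - 1\right)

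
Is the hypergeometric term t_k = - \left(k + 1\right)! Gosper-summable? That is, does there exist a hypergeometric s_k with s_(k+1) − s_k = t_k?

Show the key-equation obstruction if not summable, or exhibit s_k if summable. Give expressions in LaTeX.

t_(k+1)/t_k = k + 2.
Take A(k)=k + 2, B(k)=1, C(k)=1.
Solve (k + 2)·f(k+1) − (1)·f(k) = 1.
d = -1 from the (1,0,0) case.
Bound -1 < 0, so the key equation has no polynomial solution.

No; the degree bound rules out any f.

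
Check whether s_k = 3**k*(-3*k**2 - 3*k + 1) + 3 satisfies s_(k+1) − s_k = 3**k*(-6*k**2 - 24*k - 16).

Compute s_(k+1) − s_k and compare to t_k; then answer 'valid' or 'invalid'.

Valid — Δs_k = t_k.

s_(k+1) = -3*3**k*(3*k + 3*(k + 1)**2 + 2) + 3
s_(k+1) − s_k = 3**k*(-6*k**2 - 24*k - 16)
(s_(k+1) − s_k) − t_k = 0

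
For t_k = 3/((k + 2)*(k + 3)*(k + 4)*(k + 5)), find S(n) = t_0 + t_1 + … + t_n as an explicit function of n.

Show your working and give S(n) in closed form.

t_(k+1)/t_k = (k + 2)/(k + 6).
Gosper form: A/B · C(k+1)/C(k) with A=k + 2, B=k + 6, C=1.
Need (k + 2)·f(k+1) − (k + 5)·f(k) = 1.
Degrees (1,1,0) ⇒ d ≤ 3.
A polynomial solution: f(k) = k*(k**2 + 9*k + 26)/72.
Get s_k = R·t_k = k*(k**2 + 9*k + 26)/(24*(k + 2)*(k + 3)*(k + 4)) with R(k) = B(k−1)f(k)/C(k) = k*(k + 5)*(k**2 + 9*k + 26)/72.
Check: Δs_k = 3/(k**4 + 14*k**3 + 71*k**2 + 154*k + 120). ✓
Evaluate: s_(n+1) = (n**3 + 12*n**2 + 47*n + 36)/(24*(n**3 + 12*n**2 + 47*n + 60)); subtract s_(0) = 0 ⇒ S(n) = (n**3 + 12*n**2 + 47*n + 36)/(24*(n**3 + 12*n**2 + 47*n + 60)).

S(n) = (n**3 + 12*n**2 + 47*n + 36)/(24*(n**3 + 12*n**2 + 47*n + 60))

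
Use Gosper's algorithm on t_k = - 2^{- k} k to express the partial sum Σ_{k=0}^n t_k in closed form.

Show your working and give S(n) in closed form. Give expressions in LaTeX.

S(n) = 2^{- n} \left(- 2^{n + 1} + n + 2\right)

Ratio r(k) = (k + 1)/(2*k).
So A=1/2 and B=1, with C=k.
Solve (1/2)·f(k+1) − (1)·f(k) = k.
d = 1 from the (0,0,1) case.
Solving with deg f ≤ 1: f(k) = -2*(k + 1).
Get s_k = R·t_k = 2**(1 - k)*(k + 1) with R(k) = B(k−1)f(k)/C(k) = -2*(k + 1)/k.
Δs = -k/2**k, as required.
Telescope: S(n) = s_(n+1) − s_(0) = (n + 2)/2**n − (2) = (-2**(n + 1) + n + 2)/2**n.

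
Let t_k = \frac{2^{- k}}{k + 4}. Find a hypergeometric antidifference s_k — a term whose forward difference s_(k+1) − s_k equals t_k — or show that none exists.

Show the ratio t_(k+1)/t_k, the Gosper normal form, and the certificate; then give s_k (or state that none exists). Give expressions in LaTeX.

not Gosper-summable; s_k does not exist

Step 1: r(k) = (k + 4)/(2*(k + 5)).
So A=k/2 + 2 and B=k + 5, with C=1.
f must satisfy (k/2 + 2)·f(k+1) − (k + 4)·f(k) = 1.
From deg A=1, deg B=1, deg C=0: d=-1.
deg f ≤ -1 is impossible — no certificate.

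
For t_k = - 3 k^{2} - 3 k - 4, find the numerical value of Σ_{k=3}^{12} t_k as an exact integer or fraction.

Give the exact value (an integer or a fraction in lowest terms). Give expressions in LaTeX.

Ratio r(k) = (3*k**2 + 9*k + 10)/(3*k**2 + 3*k + 4).
A = 1, B = 1, C = k**2 + k + 4/3.
Key eq: (1)·f(k+1) = (1)·f(k) + (k**2 + k + 4/3).
deg f ≤ 3 (via 0,0,2).
Coefficient equations give f(k) = k*(k**2 + 3)/3.
So s_k = (B(k−1)f/C)·t_k = (k*(k**2 + 3)/(3*k**2 + 3*k + 4))·t_k = k*(-k**2 - 3).
Δs = -3*k**2 - 3*k - 4, as required.
Evaluate s at k=13 and k=3: -2236 and -36; difference -2200.

Σ = -2200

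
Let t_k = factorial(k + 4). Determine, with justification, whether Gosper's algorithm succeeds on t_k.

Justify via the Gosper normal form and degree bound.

t_(k+1)/t_k = k + 5.
Normal form (A,B,C) = (k + 5, 1, 1).
Need (k + 5)·f(k+1) − (1)·f(k) = 1.
From deg A=1, deg B=0, deg C=0: d=-1.
Negative degree bound (-1): no f exists, t_k not Gosper-summable.

No — negative degree bound, so no certificate f.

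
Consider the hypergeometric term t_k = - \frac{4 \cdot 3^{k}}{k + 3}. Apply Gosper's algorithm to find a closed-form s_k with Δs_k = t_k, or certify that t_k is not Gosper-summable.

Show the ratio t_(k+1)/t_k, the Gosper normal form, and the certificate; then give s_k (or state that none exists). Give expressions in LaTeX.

Compute t_(k+1)/t_k: get 3*(k + 3)/(k + 4).
A = 3*k + 9, B = k + 4, C = 1.
Need (3*k + 9)·f(k+1) − (k + 3)·f(k) = 1.
d = -1 from the (1,1,0) case.
Bound -1 < 0, so the key equation has no polynomial solution.

no hypergeometric antidifference exists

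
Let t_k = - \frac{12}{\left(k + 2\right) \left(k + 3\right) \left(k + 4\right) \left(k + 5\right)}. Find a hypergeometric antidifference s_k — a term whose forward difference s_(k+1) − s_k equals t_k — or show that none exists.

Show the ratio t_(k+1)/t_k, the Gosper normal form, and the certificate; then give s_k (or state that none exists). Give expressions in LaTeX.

Ratio r(k) = (k + 2)/(k + 6).
Gosper form: A/B · C(k+1)/C(k) with A=k + 2, B=k + 6, C=1.
Set up (k + 2)·f(k+1) − (k + 5)·f(k) − (1) = 0.
Bound: deg f ≤ 3.
Match coefficients ⇒ f(k) = k*(k**2 + 9*k + 26)/72.
R(k) = B(k−1)·f(k)/C(k) = k*(k + 5)*(k**2 + 9*k + 26)/72; s_k = R·t_k = k*(-k**2 - 9*k - 26)/(6*(k + 2)*(k + 3)*(k + 4)).
Verify: -12/(k**4 + 14*k**3 + 71*k**2 + 154*k + 120) matches t_k.

s_k = \frac{k \left(- k^{2} - 9 k - 26\right)}{6 \left(k + 2\right) \left(k + 3\right) \left(k + 4\right)}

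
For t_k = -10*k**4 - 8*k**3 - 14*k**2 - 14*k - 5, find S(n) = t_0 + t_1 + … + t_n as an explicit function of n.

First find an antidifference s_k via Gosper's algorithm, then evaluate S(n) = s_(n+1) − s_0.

S(n) = -2*n**5 - 7*n**4 - 12*n**3 - 16*n**2 - 14*n - 5

t_(k+1)/t_k = (10*k**4 + 48*k**3 + 98*k**2 + 106*k + 51)/(10*k**4 + 8*k**3 + 14*k**2 + 14*k + 5).
A = 1, B = 1, C = k**4 + 4*k**3/5 + 7*k**2/5 + 7*k/5 + 1/2.
f must satisfy (1)·f(k+1) − (1)·f(k) = k**4 + 4*k**3/5 + 7*k**2/5 + 7*k/5 + 1/2.
d = 5 from the (0,0,4) case.
Solving with deg f ≤ 5: f(k) = k**2*(2*k**3 - 3*k**2 + 4*k + 2)/10.
R(k) = B(k−1)·f(k)/C(k) = k**2*(2*k**3 - 3*k**2 + 4*k + 2)/(10*k**4 + 8*k**3 + 14*k**2 + 14*k + 5); s_k = R·t_k = k**2*(-2*k**3 + 3*k**2 - 4*k - 2).
Δs = -10*k**4 - 8*k**3 - 14*k**2 - 14*k - 5, as required.
Evaluate: s_(n+1) = -2*n**5 - 7*n**4 - 12*n**3 - 16*n**2 - 14*n - 5; subtract s_(0) = 0 ⇒ S(n) = -2*n**5 - 7*n**4 - 12*n**3 - 16*n**2 - 14*n - 5.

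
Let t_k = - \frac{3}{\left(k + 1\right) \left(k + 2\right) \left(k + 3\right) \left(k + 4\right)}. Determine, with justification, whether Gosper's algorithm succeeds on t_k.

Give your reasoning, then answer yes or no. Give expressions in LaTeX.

r(k) = (k + 1)/(k + 5) after simplifying.
A = k + 1, B = k + 5, C = 1.
Need (k + 1)·f(k+1) − (k + 4)·f(k) = 1.
From deg A=1, deg B=1, deg C=0: d=3.
Coefficient equations give f(k) = k*(k**2 + 6*k + 11)/18.
Certificate R = B(k−1)f/C = k*(k + 4)*(k**2 + 6*k + 11)/18 gives s_k = k*(-k**2 - 6*k - 11)/(6*(k + 1)*(k + 2)*(k + 3)).
s_(k+1) − s_k = -3/(k**4 + 10*k**3 + 35*k**2 + 50*k + 24) = t_k.

Yes. s_k = \frac{k \left(- k^{2} - 6 k - 11\right)}{6 \left(k + 1\right) \left(k + 2\right) \left(k + 3\right)}.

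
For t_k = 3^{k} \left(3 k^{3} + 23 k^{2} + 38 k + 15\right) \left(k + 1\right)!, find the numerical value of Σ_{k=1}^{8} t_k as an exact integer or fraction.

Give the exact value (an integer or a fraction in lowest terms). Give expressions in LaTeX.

r(k) = 3*(3*k**4 + 38*k**3 + 157*k**2 + 265*k + 158)/(3*k**3 + 23*k**2 + 38*k + 15) after simplifying.
A = 3*k + 6, B = 1, C = k**3 + 23*k**2/3 + 38*k/3 + 5.
Solve (3*k + 6)·f(k+1) − (1)·f(k) = k**3 + 23*k**2/3 + 38*k/3 + 5.
From deg A=1, deg B=0, deg C=3: d=2.
Solve for f: f(k) = (k**2 + 4*k - 3)/3 (degree 2 ≤ 2).
So s_k = (B(k−1)f/C)·t_k = ((k**2 + 4*k - 3)/(3*k**3 + 23*k**2 + 38*k + 15))·t_k = 3**k*(k**2 + 4*k - 3)*factorial(k + 1).
s_(k+1) − s_k = 3**k*(3*k**3 + 23*k**2 + 38*k + 15)*factorial(k + 1) = t_k.
Evaluate s at k=9 and k=1: 8142526425600 and 12; difference 8142526425588.

Σ = 8142526425588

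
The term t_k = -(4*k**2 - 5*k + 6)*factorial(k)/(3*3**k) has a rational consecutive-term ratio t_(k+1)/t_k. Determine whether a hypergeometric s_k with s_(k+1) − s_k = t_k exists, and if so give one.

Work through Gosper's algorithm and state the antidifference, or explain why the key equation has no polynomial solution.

s_k = -(4*k - 1)*factorial(k)/3**k

Compute t_(k+1)/t_k: get (k + 1)*(-5*k + 4*(k + 1)**2 + 1)/(3*(4*k**2 - 5*k + 6)).
Gosper form: A/B · C(k+1)/C(k) with A=k/3 + 1/3, B=1, C=k**2 - 5*k/4 + 3/2.
Set up (k/3 + 1/3)·f(k+1) − (1)·f(k) − (k**2 - 5*k/4 + 3/2) = 0.
Bound: deg f ≤ 1.
Match coefficients ⇒ f(k) = 3*(4*k - 1)/4.
So s_k = (B(k−1)f/C)·t_k = (3*(4*k - 1)/(4*k**2 - 5*k + 6))·t_k = -(4*k - 1)*factorial(k)/3**k.
Δs = -(4*k**2 - 5*k + 6)*factorial(k)/(3*3**k), as required.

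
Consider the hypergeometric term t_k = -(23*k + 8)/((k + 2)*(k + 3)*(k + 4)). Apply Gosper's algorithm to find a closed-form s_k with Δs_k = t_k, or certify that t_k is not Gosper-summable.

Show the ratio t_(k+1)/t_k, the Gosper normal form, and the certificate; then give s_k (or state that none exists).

s_k = k*(1 - 9*k)/(2*(k + 2)*(k + 3))

t_(k+1)/t_k = (k + 2)*(23*k + 31)/((k + 5)*(23*k + 8)).
Normal form (A,B,C) = (k + 2, k + 5, k + 8/23).
Need (k + 2)·f(k+1) − (k + 4)·f(k) = k + 8/23.
Degrees (1,1,1) ⇒ d ≤ 2.
Coefficient equations give f(k) = k*(9*k - 1)/46.
Certificate R = B(k−1)f/C = k*(k + 4)*(9*k - 1)/(2*(23*k + 8)) gives s_k = k*(1 - 9*k)/(2*(k + 2)*(k + 3)).
Check: Δs_k = (-23*k - 8)/(k**3 + 9*k**2 + 26*k + 24). ✓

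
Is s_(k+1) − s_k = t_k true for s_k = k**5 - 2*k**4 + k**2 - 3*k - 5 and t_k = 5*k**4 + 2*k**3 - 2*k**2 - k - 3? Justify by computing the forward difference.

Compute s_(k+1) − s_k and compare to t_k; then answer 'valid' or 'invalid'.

valid (s_(k+1) − s_k reduces to t_k)

s_(k+1) = -3*k + (k + 1)**5 - 2*(k + 1)**4 + (k + 1)**2 - 8
s_(k+1) − s_k = 5*k**4 + 2*k**3 - 2*k**2 - k - 3
(s_(k+1) − s_k) − t_k = 0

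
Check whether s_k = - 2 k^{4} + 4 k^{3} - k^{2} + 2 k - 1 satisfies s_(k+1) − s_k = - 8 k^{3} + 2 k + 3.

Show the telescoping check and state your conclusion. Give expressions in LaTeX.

valid (s_(k+1) − s_k reduces to t_k)

s_(k+1) = -2*k**4 - 4*k**3 - k**2 + 4*k + 2
s_(k+1) − s_k = -8*k**3 + 2*k + 3
(s_(k+1) − s_k) − t_k = 0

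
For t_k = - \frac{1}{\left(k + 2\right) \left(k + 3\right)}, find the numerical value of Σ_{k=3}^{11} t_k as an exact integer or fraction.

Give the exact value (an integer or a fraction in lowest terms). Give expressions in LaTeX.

t_(k+1)/t_k = (k + 2)/(k + 4).
A = k + 2, B = k + 4, C = 1.
Set up (k + 2)·f(k+1) − (k + 3)·f(k) − (1) = 0.
From deg A=1, deg B=1, deg C=0: d=1.
Match coefficients ⇒ f(k) = k/2.
Then R = B(k−1)f/C = k*(k + 3)/2, so s_k = R(k)·t_k = -k/(2*k + 4).
Δs = -1/(k**2 + 5*k + 6), as required.
Σ_(k=3)^(11) t_k = s_(12) − s_(3) = -3/7 − (-3/10) = -9/70.

Σ = -9/70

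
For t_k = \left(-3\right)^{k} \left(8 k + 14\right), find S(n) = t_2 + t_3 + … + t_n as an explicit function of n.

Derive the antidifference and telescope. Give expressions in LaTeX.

Ratio r(k) = 3*(-4*k - 11)/(4*k + 7).
Normal form (A,B,C) = (-3, 1, k + 7/4).
Set up (-3)·f(k+1) − (1)·f(k) − (k + 7/4) = 0.
From deg A=0, deg B=0, deg C=1: d=1.
Solve for f: f(k) = -(k + 1)/4 (degree 1 ≤ 1).
Certificate R = B(k−1)f/C = -(k + 1)/(4*k + 7) gives s_k = -2*(-3)**k*(k + 1).
Verify: (-3)**k*(8*k + 14) matches t_k.
Telescope: S(n) = s_(n+1) − s_(2) = 6*(-3)**n*(n + 2) − (-54) = 6*(-3)**n*n + 12*(-3)**n + 54.

S(n) = 6 \left(-3\right)^{n} n + 12 \left(-3\right)^{n} + 54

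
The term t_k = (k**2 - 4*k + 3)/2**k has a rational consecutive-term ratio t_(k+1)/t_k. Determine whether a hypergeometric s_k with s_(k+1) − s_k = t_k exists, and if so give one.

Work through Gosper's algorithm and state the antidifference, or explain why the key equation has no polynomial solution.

The ratio is k*(k - 2)/(2*(k**2 - 4*k + 3)).
A = 1/2, B = 1, C = k**2 - 4*k + 3.
Set up (1/2)·f(k+1) − (1)·f(k) − (k**2 - 4*k + 3) = 0.
Degrees (0,0,2) ⇒ d ≤ 2.
Match coefficients ⇒ f(k) = -2*(k**2 - 2*k + 2).
So s_k = (B(k−1)f/C)·t_k = (-2*(k**2 - 2*k + 2)/((k - 3)*(k - 1)))·t_k = 2**(1 - k)*(-k**2 + 2*k - 2).
s_(k+1) − s_k = (k**2 - 4*k + 3)/2**k = t_k.

s_k = 2**(1 - k)*(-k**2 + 2*k - 2)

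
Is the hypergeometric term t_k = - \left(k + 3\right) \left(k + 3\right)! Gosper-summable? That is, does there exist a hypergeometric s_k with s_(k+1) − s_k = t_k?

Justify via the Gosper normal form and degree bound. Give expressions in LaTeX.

r(k) = (k + 4)**2/(k + 3) after simplifying.
Normal form (A,B,C) = (k + 4, 1, k + 3).
Solve (k + 4)·f(k+1) − (1)·f(k) = k + 3.
From deg A=1, deg B=0, deg C=1: d=0.
Match coefficients ⇒ f(k) = 1.
R(k) = B(k−1)·f(k)/C(k) = 1/(k + 3); s_k = R·t_k = -factorial(k + 3).
Verify: -(k + 3)*factorial(k + 3) matches t_k.

Yes. s_k = - \left(k + 3\right)!.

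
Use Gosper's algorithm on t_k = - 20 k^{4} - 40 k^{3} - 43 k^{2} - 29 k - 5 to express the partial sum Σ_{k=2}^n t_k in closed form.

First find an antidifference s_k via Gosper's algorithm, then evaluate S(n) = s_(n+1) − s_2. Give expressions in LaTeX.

S(n) = - 4 n^{5} - 20 n^{4} - 41 n^{3} - 46 n^{2} - 26 n + 137

The ratio is (20*k**4 + 120*k**3 + 283*k**2 + 315*k + 137)/(20*k**4 + 40*k**3 + 43*k**2 + 29*k + 5).
So A=1 and B=1, with C=k**4 + 2*k**3 + 43*k**2/20 + 29*k/20 + 1/4.
f must satisfy (1)·f(k+1) − (1)·f(k) = k**4 + 2*k**3 + 43*k**2/20 + 29*k/20 + 1/4.
d = 5 from the (0,0,4) case.
Solving with deg f ≤ 5: f(k) = k*(4*k**4 + k**2 + 3*k - 3)/20.
Certificate R = B(k−1)f/C = k*(4*k**4 + k**2 + 3*k - 3)/(20*k**4 + 40*k**3 + 43*k**2 + 29*k + 5) gives s_k = k*(-4*k**4 - k**2 - 3*k + 3).
Δs = -20*k**4 - 40*k**3 - 43*k**2 - 29*k - 5, as required.
Telescope: S(n) = s_(n+1) − s_(2) = -4*n**5 - 20*n**4 - 41*n**3 - 46*n**2 - 26*n - 5 − (-142) = -4*n**5 - 20*n**4 - 41*n**3 - 46*n**2 - 26*n + 137.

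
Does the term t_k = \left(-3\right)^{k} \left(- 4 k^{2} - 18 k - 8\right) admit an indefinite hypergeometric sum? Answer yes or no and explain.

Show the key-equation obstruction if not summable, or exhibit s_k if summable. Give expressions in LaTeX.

Yes. s_k = \left(-3\right)^{k} \left(k^{2} + 3 k - 1\right).

Compute t_(k+1)/t_k: get 3*(-2*k**2 - 13*k - 15)/(2*k**2 + 9*k + 4).
So A=-3 and B=1, with C=k**2 + 9*k/2 + 2.
Need (-3)·f(k+1) − (1)·f(k) = k**2 + 9*k/2 + 2.
Bound: deg f ≤ 2.
Coefficient equations give f(k) = -(k**2 + 3*k - 1)/4.
Get s_k = R·t_k = (-3)**k*(k**2 + 3*k - 1) with R(k) = B(k−1)f(k)/C(k) = -(k**2 + 3*k - 1)/(2*(k + 4)*(2*k + 1)).
Check: Δs_k = (-3)**k*(-4*k**2 - 18*k - 8). ✓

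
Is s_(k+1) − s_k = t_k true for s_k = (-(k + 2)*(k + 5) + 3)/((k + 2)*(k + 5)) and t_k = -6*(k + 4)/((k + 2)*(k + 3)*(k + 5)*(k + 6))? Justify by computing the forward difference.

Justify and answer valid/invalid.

Valid: the claim telescopes to t_k.

s_(k+1) = (-(k + 3)*(k + 6) + 3)/((k + 3)*(k + 6))
s_(k+1) − s_k = 6*(-k - 4)/(k**4 + 16*k**3 + 91*k**2 + 216*k + 180)
(s_(k+1) − s_k) − t_k = 0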